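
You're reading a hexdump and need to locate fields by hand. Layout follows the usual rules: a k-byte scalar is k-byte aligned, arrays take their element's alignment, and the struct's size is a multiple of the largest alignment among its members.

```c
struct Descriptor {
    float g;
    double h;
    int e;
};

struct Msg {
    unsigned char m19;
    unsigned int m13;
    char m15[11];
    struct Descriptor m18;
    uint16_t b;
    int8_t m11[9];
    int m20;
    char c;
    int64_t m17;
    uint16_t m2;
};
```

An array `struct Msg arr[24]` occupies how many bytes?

2112

Descriptor: @0: g [4B, align 4] → 4; +4 pad (align 8); @8: h [8B, align 8] → 16; @16: e [4B, align 4] → 20; +4 tail pad (align 8); size 24, align 8
@0: m19 [1B, align 1] → 1
+3 pad (align 4)
@4: m13 [4B, align 4] → 8
@8: m15 [11B, align 1] → 19
+5 pad (align 8)
@24: m18 [24B, align 8] → 48
@48: b [2B, align 2] → 50
@50: m11 [9B, align 1] → 59
+1 pad (align 4)
@60: m20 [4B, align 4] → 64
@64: c [1B, align 1] → 65
+7 pad (align 8)
@72: m17 [8B, align 8] → 80
@80: m2 [2B, align 2] → 82
+6 tail pad (align 8)
size 88, align 8
array of 24: 24 × 88 = 2112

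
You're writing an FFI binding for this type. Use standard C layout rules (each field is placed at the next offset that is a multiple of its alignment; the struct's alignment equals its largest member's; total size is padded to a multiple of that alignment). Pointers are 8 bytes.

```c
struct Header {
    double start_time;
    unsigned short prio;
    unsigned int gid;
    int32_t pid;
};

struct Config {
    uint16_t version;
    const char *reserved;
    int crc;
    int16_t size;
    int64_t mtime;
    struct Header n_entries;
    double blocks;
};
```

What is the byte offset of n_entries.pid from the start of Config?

Header: start_time at 0 (size 8, align 8) → ends 8; prio at 8 (size 2, align 2) → ends 10; pad 2 to align 4 for gid; gid at 12 (size 4, align 4) → ends 16; pid at 16 (size 4, align 4) → ends 20; tail pad 4 to reach multiple of 8; total 24 bytes, alignment 8
version at 0 (size 2, align 2) → ends 2
pad 6 to align 8 for reserved
reserved at 8 (size 8, align 8) → ends 16
crc at 16 (size 4, align 4) → ends 20
size at 20 (size 2, align 2) → ends 22
pad 2 to align 8 for mtime
mtime at 24 (size 8, align 8) → ends 32
n_entries at 32 (size 24, align 8) → ends 56
within Header: pid at 16
32 + 16 = 48

48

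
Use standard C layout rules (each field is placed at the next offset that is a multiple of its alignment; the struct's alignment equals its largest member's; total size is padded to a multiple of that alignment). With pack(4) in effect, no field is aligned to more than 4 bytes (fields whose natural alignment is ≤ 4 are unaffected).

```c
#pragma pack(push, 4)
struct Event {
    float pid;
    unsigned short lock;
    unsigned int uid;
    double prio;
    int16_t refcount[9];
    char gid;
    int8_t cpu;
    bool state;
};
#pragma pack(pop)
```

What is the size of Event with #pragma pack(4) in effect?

44

0..4  pid  (4B, 4-aligned)
4..6  lock  (2B, 2-aligned)
6..8  -- padding (2B)
8..12  uid  (4B, 4-aligned)
12..20  prio  (8B, 4-aligned)
20..38  refcount  (18B, 2-aligned)
38..39  gid  (1B, 1-aligned)
39..40  cpu  (1B, 1-aligned)
40..41  state  (1B, 1-aligned)
41..44  -- tail padding (3B)
sizeof = 44, alignof = 4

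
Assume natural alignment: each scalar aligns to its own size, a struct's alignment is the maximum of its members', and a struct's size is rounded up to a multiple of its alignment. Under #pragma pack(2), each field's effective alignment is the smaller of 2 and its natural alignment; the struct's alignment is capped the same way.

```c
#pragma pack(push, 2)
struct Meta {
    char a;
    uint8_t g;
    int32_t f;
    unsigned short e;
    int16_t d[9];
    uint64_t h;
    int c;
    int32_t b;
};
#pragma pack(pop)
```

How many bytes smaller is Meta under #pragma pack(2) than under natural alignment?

6

natural layout:
  0..1  a  (1B, 1-aligned)
  1..2  g  (1B, 1-aligned)
  2..4  -- padding (2B)
  4..8  f  (4B, 4-aligned)
  8..10  e  (2B, 2-aligned)
  10..28  d  (18B, 2-aligned)
  28..32  -- padding (4B)
  32..40  h  (8B, 8-aligned)
  40..44  c  (4B, 4-aligned)
  44..48  b  (4B, 4-aligned)
  sizeof = 48, alignof = 8
packed(2) layout:
  0..1  a  (1B, 1-aligned)
  1..2  g  (1B, 1-aligned)
  2..6  f  (4B, 2-aligned)
  6..8  e  (2B, 2-aligned)
  8..26  d  (18B, 2-aligned)
  26..34  h  (8B, 2-aligned)
  34..38  c  (4B, 2-aligned)
  38..42  b  (4B, 2-aligned)
  sizeof = 42, alignof = 2
48 − 42 = 6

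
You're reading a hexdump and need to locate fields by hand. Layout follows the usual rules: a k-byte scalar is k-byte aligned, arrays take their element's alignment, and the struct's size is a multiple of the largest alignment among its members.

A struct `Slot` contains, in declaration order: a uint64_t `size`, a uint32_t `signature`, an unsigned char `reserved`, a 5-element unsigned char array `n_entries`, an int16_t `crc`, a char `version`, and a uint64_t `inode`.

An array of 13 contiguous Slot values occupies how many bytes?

size at 0 (size 8, align 8) → ends 8
signature at 8 (size 4, align 4) → ends 12
reserved at 12 (size 1, align 1) → ends 13
n_entries at 13 (size 5, align 1) → ends 18
crc at 18 (size 2, align 2) → ends 20
version at 20 (size 1, align 1) → ends 21
pad 3 to align 8 for inode
inode at 24 (size 8, align 8) → ends 32
total 32 bytes, alignment 8
array of 13: 13 × 32 = 416

416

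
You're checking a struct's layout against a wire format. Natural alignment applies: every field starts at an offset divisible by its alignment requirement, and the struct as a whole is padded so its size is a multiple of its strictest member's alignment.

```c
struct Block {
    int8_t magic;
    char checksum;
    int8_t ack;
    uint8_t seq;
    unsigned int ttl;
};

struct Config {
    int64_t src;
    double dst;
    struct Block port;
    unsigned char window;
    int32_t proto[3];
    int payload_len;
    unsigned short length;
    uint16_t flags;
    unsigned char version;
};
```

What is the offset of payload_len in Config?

Block: 0..1  magic  (1B, 1-aligned); 1..2  checksum  (1B, 1-aligned); 2..3  ack  (1B, 1-aligned); 3..4  seq  (1B, 1-aligned); 4..8  ttl  (4B, 4-aligned); sizeof = 8, alignof = 4
0..8  src  (8B, 8-aligned)
8..16  dst  (8B, 8-aligned)
16..24  port  (8B, 4-aligned)
24..25  window  (1B, 1-aligned)
25..28  -- padding (3B)
28..40  proto  (12B, 4-aligned)
40..44  payload_len  (4B, 4-aligned)

40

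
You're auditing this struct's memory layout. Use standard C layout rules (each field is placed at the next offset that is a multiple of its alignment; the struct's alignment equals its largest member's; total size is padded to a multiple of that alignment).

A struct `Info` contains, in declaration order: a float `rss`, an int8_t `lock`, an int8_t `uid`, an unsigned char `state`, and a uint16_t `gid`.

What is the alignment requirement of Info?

member alignments: rss=4, lock=1, uid=1, state=1, gid=2
max = 4

4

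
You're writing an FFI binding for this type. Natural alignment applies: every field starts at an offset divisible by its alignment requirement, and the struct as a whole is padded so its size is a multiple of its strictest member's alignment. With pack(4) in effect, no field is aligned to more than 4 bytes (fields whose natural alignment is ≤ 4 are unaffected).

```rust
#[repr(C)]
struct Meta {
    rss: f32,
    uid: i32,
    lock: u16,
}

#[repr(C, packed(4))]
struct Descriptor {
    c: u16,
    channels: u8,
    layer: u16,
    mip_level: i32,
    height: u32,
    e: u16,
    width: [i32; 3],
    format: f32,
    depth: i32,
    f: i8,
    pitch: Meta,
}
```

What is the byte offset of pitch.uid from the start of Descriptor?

Meta: rss at 0 (size 4, align 4) → ends 4; uid at 4 (size 4, align 4) → ends 8; lock at 8 (size 2, align 2) → ends 10; tail pad 2 to reach multiple of 4; total 12 bytes, alignment 4
c at 0 (size 2, align 2) → ends 2
channels at 2 (size 1, align 1) → ends 3
pad 1 to align 2 for layer
layer at 4 (size 2, align 2) → ends 6
pad 2 to align 4 for mip_level
mip_level at 8 (size 4, align 4) → ends 12
height at 12 (size 4, align 4) → ends 16
e at 16 (size 2, align 2) → ends 18
pad 2 to align 4 for width
width at 20 (size 12, align 4) → ends 32
format at 32 (size 4, align 4) → ends 36
depth at 36 (size 4, align 4) → ends 40
f at 40 (size 1, align 1) → ends 41
pad 3 to align 4 for pitch
pitch at 44 (size 12, align 4) → ends 56
within Meta: uid at 4
44 + 4 = 48

48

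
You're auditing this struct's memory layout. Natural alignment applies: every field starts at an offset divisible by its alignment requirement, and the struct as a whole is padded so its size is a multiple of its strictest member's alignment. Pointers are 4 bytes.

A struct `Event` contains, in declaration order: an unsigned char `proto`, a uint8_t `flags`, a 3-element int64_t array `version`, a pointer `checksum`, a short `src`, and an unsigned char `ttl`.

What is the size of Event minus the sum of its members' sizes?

7

@0: proto [1B, align 1] → 1
@1: flags [1B, align 1] → 2
+6 pad (align 8)
@8: version [24B, align 8] → 32
@32: checksum [4B, align 4] → 36
@36: src [2B, align 2] → 38
@38: ttl [1B, align 1] → 39
+1 tail pad (align 8)
size 40, align 8
data bytes 33, size 40 → padding 7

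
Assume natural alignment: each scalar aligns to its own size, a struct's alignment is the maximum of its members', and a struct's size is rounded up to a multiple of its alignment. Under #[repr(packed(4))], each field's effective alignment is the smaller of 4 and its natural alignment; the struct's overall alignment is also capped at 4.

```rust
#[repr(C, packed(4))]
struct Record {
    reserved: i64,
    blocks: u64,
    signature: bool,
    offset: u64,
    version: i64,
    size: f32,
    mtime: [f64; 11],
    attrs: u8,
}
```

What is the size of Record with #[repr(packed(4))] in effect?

132

@0: reserved [8B, align 4] → 8
@8: blocks [8B, align 4] → 16
@16: signature [1B, align 1] → 17
+3 pad (align 4)
@20: offset [8B, align 4] → 28
@28: version [8B, align 4] → 36
@36: size [4B, align 4] → 40
@40: mtime [88B, align 4] → 128
@128: attrs [1B, align 1] → 129
+3 tail pad (align 4)
size 132, align 4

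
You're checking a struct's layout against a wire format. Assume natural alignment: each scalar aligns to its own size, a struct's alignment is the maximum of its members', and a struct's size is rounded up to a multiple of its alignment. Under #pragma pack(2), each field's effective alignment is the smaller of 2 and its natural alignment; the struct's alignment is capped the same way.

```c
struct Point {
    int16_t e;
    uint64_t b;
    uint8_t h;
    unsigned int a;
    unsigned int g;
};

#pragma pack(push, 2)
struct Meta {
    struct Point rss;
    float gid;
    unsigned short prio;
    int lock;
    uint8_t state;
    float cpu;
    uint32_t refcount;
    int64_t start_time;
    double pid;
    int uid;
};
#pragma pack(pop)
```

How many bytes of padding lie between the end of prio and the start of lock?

Point: @0: e [2B, align 2] → 2; +6 pad (align 8); @8: b [8B, align 8] → 16; @16: h [1B, align 1] → 17; +3 pad (align 4); @20: a [4B, align 4] → 24; @24: g [4B, align 4] → 28; +4 tail pad (align 8); size 32, align 8
@0: rss [32B, align 2] → 32
@32: gid [4B, align 2] → 36
@36: prio [2B, align 2] → 38
@38: lock [4B, align 2] → 42

0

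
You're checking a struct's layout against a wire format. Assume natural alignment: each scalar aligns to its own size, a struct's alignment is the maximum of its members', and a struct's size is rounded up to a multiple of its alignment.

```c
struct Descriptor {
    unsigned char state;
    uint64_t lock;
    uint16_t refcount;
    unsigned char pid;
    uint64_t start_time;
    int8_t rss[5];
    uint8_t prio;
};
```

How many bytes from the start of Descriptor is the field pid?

0..1  state  (1B, 1-aligned)
1..8  -- padding (7B)
8..16  lock  (8B, 8-aligned)
16..18  refcount  (2B, 2-aligned)
18..19  pid  (1B, 1-aligned)

18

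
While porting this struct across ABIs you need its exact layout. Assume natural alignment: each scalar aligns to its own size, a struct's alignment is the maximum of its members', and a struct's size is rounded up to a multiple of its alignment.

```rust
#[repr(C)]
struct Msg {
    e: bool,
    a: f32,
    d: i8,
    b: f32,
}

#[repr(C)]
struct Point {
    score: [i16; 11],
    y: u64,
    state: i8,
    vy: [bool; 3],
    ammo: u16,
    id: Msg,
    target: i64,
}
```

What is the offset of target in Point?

56

Msg: @0: e [1B, align 1] → 1; +3 pad (align 4); @4: a [4B, align 4] → 8; @8: d [1B, align 1] → 9; +3 pad (align 4); @12: b [4B, align 4] → 16; size 16, align 4
@0: score [22B, align 2] → 22
+2 pad (align 8)
@24: y [8B, align 8] → 32
@32: state [1B, align 1] → 33
@33: vy [3B, align 1] → 36
@36: ammo [2B, align 2] → 38
+2 pad (align 4)
@40: id [16B, align 4] → 56
@56: target [8B, align 8] → 64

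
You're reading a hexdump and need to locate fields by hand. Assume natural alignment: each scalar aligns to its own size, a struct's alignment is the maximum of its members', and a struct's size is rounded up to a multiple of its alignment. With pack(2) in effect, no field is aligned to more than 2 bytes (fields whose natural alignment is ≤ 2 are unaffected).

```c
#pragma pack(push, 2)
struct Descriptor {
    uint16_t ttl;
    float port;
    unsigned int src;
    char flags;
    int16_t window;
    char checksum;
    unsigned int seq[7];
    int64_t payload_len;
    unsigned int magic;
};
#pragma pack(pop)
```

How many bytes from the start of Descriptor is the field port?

2

0..2  ttl  (2B, 2-aligned)
2..6  port  (4B, 2-aligned)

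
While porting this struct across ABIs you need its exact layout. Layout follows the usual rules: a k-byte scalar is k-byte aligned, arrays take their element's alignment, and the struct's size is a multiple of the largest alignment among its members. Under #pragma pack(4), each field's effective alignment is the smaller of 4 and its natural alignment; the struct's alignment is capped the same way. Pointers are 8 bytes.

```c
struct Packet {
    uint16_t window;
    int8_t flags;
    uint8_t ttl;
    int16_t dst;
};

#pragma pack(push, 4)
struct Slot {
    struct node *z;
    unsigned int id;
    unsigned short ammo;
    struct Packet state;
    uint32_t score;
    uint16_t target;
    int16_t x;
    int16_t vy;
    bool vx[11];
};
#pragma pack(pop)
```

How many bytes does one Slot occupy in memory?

Packet: window at 0 (size 2, align 2) → ends 2; flags at 2 (size 1, align 1) → ends 3; ttl at 3 (size 1, align 1) → ends 4; dst at 4 (size 2, align 2) → ends 6; total 6 bytes, alignment 2
z at 0 (size 8, align 4) → ends 8
id at 8 (size 4, align 4) → ends 12
ammo at 12 (size 2, align 2) → ends 14
state at 14 (size 6, align 2) → ends 20
score at 20 (size 4, align 4) → ends 24
target at 24 (size 2, align 2) → ends 26
x at 26 (size 2, align 2) → ends 28
vy at 28 (size 2, align 2) → ends 30
vx at 30 (size 11, align 1) → ends 41
tail pad 3 to reach multiple of 4
total 44 bytes, alignment 4

44 bytes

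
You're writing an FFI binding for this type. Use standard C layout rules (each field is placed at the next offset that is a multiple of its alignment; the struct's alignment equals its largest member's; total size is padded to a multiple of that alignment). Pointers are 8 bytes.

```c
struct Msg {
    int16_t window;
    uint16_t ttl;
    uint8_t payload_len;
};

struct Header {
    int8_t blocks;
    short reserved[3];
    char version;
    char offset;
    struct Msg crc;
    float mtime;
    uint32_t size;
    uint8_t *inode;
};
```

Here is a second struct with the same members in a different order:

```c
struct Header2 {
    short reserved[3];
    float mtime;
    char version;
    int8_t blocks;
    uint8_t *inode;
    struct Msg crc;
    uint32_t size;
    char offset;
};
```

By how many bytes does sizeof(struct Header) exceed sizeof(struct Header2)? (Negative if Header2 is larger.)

Msg: window at 0 (size 2, align 2) → ends 2; ttl at 2 (size 2, align 2) → ends 4; payload_len at 4 (size 1, align 1) → ends 5; tail pad 1 to reach multiple of 2; total 6 bytes, alignment 2
blocks at 0 (size 1, align 1) → ends 1
pad 1 to align 2 for reserved
reserved at 2 (size 6, align 2) → ends 8
version at 8 (size 1, align 1) → ends 9
offset at 9 (size 1, align 1) → ends 10
crc at 10 (size 6, align 2) → ends 16
mtime at 16 (size 4, align 4) → ends 20
size at 20 (size 4, align 4) → ends 24
inode at 24 (size 8, align 8) → ends 32
total 32 bytes, alignment 8
— Header2 —
reserved at 0 (size 6, align 2) → ends 6
pad 2 to align 4 for mtime
mtime at 8 (size 4, align 4) → ends 12
version at 12 (size 1, align 1) → ends 13
blocks at 13 (size 1, align 1) → ends 14
pad 2 to align 8 for inode
inode at 16 (size 8, align 8) → ends 24
crc at 24 (size 6, align 2) → ends 30
pad 2 to align 4 for size
size at 32 (size 4, align 4) → ends 36
offset at 36 (size 1, align 1) → ends 37
tail pad 3 to reach multiple of 8
total 40 bytes, alignment 8
32 − 40 = -8

-8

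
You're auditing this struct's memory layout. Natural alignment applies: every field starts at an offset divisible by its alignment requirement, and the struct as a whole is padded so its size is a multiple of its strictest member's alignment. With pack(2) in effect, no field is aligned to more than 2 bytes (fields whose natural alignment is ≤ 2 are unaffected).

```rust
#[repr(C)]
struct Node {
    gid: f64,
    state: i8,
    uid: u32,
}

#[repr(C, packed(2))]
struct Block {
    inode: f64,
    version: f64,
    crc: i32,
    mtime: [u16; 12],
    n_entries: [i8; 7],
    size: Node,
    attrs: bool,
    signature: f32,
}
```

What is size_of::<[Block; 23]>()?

1702

Node: @0: gid [8B, align 8] → 8; @8: state [1B, align 1] → 9; +3 pad (align 4); @12: uid [4B, align 4] → 16; size 16, align 8
@0: inode [8B, align 2] → 8
@8: version [8B, align 2] → 16
@16: crc [4B, align 2] → 20
@20: mtime [24B, align 2] → 44
@44: n_entries [7B, align 1] → 51
+1 pad (align 2)
@52: size [16B, align 2] → 68
@68: attrs [1B, align 1] → 69
+1 pad (align 2)
@70: signature [4B, align 2] → 74
size 74, align 2
array of 23: 23 × 74 = 1702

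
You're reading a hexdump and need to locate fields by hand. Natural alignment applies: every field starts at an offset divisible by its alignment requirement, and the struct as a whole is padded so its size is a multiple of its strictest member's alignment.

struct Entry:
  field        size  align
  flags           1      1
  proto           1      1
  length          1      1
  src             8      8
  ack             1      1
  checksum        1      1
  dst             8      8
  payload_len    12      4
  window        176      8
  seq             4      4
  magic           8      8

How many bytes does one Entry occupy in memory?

flags at 0 (size 1, align 1) → ends 1
proto at 1 (size 1, align 1) → ends 2
length at 2 (size 1, align 1) → ends 3
pad 5 to align 8 for src
src at 8 (size 8, align 8) → ends 16
ack at 16 (size 1, align 1) → ends 17
checksum at 17 (size 1, align 1) → ends 18
pad 6 to align 8 for dst
dst at 24 (size 8, align 8) → ends 32
payload_len at 32 (size 12, align 4) → ends 44
pad 4 to align 8 for window
window at 48 (size 176, align 8) → ends 224
seq at 224 (size 4, align 4) → ends 228
pad 4 to align 8 for magic
magic at 232 (size 8, align 8) → ends 240
total 240 bytes, alignment 8

240 bytes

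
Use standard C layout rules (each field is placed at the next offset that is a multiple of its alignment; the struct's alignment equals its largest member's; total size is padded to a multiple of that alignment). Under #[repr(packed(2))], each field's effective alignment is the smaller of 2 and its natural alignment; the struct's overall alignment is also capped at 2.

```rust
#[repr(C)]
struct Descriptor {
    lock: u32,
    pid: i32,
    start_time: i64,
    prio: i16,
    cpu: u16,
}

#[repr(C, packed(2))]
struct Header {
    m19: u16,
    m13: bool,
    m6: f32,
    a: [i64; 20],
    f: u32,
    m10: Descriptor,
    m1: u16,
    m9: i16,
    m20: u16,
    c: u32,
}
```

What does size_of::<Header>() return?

206 bytes

Descriptor: 0..4  lock  (4B, 4-aligned); 4..8  pid  (4B, 4-aligned); 8..16  start_time  (8B, 8-aligned); 16..18  prio  (2B, 2-aligned); 18..20  cpu  (2B, 2-aligned); 20..24  -- tail padding (4B); sizeof = 24, alignof = 8
0..2  m19  (2B, 2-aligned)
2..3  m13  (1B, 1-aligned)
3..4  -- padding (1B)
4..8  m6  (4B, 2-aligned)
8..168  a  (160B, 2-aligned)
168..172  f  (4B, 2-aligned)
172..196  m10  (24B, 2-aligned)
196..198  m1  (2B, 2-aligned)
198..200  m9  (2B, 2-aligned)
200..202  m20  (2B, 2-aligned)
202..206  c  (4B, 2-aligned)
sizeof = 206, alignof = 2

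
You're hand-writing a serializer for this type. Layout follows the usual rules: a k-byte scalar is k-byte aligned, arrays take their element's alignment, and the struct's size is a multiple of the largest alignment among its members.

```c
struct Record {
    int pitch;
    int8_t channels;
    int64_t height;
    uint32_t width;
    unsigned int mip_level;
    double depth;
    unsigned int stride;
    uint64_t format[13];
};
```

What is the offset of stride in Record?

32

0..4  pitch  (4B, 4-aligned)
4..5  channels  (1B, 1-aligned)
5..8  -- padding (3B)
8..16  height  (8B, 8-aligned)
16..20  width  (4B, 4-aligned)
20..24  mip_level  (4B, 4-aligned)
24..32  depth  (8B, 8-aligned)
32..36  stride  (4B, 4-aligned)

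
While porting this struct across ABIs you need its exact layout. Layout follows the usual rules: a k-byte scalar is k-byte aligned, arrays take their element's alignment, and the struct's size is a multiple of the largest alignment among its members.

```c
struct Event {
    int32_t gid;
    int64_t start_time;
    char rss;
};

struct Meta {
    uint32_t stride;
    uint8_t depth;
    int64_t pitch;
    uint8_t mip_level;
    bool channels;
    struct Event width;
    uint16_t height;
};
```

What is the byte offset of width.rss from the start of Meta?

40

Event: gid at 0 (size 4, align 4) → ends 4; pad 4 to align 8 for start_time; start_time at 8 (size 8, align 8) → ends 16; rss at 16 (size 1, align 1) → ends 17; tail pad 7 to reach multiple of 8; total 24 bytes, alignment 8
stride at 0 (size 4, align 4) → ends 4
depth at 4 (size 1, align 1) → ends 5
pad 3 to align 8 for pitch
pitch at 8 (size 8, align 8) → ends 16
mip_level at 16 (size 1, align 1) → ends 17
channels at 17 (size 1, align 1) → ends 18
pad 6 to align 8 for width
width at 24 (size 24, align 8) → ends 48
within Event: rss at 16
24 + 16 = 40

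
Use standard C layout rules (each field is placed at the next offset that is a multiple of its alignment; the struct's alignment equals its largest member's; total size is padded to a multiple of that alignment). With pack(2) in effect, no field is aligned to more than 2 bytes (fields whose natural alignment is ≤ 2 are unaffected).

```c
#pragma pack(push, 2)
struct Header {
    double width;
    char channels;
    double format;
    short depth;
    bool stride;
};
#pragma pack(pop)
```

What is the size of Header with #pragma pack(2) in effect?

width at 0 (size 8, align 2) → ends 8
channels at 8 (size 1, align 1) → ends 9
pad 1 to align 2 for format
format at 10 (size 8, align 2) → ends 18
depth at 18 (size 2, align 2) → ends 20
stride at 20 (size 1, align 1) → ends 21
tail pad 1 to reach multiple of 2
total 22 bytes, alignment 2

22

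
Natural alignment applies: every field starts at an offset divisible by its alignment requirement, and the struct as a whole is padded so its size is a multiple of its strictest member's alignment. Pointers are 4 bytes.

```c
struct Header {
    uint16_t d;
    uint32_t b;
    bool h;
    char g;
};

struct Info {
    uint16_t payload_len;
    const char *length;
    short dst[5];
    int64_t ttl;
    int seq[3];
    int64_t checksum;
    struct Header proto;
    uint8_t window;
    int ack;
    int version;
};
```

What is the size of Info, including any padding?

80

Header: d at 0 (size 2, align 2) → ends 2; pad 2 to align 4 for b; b at 4 (size 4, align 4) → ends 8; h at 8 (size 1, align 1) → ends 9; g at 9 (size 1, align 1) → ends 10; tail pad 2 to reach multiple of 4; total 12 bytes, alignment 4
payload_len at 0 (size 2, align 2) → ends 2
pad 2 to align 4 for length
length at 4 (size 4, align 4) → ends 8
dst at 8 (size 10, align 2) → ends 18
pad 6 to align 8 for ttl
ttl at 24 (size 8, align 8) → ends 32
seq at 32 (size 12, align 4) → ends 44
pad 4 to align 8 for checksum
checksum at 48 (size 8, align 8) → ends 56
proto at 56 (size 12, align 4) → ends 68
window at 68 (size 1, align 1) → ends 69
pad 3 to align 4 for ack
ack at 72 (size 4, align 4) → ends 76
version at 76 (size 4, align 4) → ends 80
total 80 bytes, alignment 8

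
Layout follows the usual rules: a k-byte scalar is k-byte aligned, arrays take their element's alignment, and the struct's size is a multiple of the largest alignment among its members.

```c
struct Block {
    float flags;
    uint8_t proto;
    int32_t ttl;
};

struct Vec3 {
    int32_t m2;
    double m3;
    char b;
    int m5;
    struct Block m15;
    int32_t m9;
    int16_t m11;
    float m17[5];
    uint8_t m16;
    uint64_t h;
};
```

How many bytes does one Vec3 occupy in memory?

Block: @0: flags [4B, align 4] → 4; @4: proto [1B, align 1] → 5; +3 pad (align 4); @8: ttl [4B, align 4] → 12; size 12, align 4
@0: m2 [4B, align 4] → 4
+4 pad (align 8)
@8: m3 [8B, align 8] → 16
@16: b [1B, align 1] → 17
+3 pad (align 4)
@20: m5 [4B, align 4] → 24
@24: m15 [12B, align 4] → 36
@36: m9 [4B, align 4] → 40
@40: m11 [2B, align 2] → 42
+2 pad (align 4)
@44: m17 [20B, align 4] → 64
@64: m16 [1B, align 1] → 65
+7 pad (align 8)
@72: h [8B, align 8] → 80
size 80, align 8

80 bytes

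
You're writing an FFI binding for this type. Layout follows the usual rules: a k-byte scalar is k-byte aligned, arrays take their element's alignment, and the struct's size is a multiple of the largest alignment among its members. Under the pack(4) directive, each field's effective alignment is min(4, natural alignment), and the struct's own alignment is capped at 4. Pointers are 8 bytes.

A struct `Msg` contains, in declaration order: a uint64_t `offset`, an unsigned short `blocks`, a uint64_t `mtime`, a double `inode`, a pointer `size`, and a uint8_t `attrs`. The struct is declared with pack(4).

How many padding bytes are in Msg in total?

5

0..8  offset  (8B, 4-aligned)
8..10  blocks  (2B, 2-aligned)
10..12  -- padding (2B)
12..20  mtime  (8B, 4-aligned)
20..28  inode  (8B, 4-aligned)
28..36  size  (8B, 4-aligned)
36..37  attrs  (1B, 1-aligned)
37..40  -- tail padding (3B)
sizeof = 40, alignof = 4
data bytes 35, size 40 → padding 5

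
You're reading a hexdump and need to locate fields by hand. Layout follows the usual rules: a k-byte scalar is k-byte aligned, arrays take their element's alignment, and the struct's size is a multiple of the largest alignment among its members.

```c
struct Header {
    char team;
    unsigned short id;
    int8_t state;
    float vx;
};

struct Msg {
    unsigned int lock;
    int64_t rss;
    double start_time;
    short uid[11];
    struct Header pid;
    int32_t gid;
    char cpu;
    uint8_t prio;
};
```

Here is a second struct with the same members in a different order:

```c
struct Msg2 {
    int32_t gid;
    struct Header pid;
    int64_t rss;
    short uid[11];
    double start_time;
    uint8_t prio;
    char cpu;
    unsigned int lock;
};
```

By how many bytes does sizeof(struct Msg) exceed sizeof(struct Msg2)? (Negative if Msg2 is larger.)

8

Header: team at 0 (size 1, align 1) → ends 1; pad 1 to align 2 for id; id at 2 (size 2, align 2) → ends 4; state at 4 (size 1, align 1) → ends 5; pad 3 to align 4 for vx; vx at 8 (size 4, align 4) → ends 12; total 12 bytes, alignment 4
lock at 0 (size 4, align 4) → ends 4
pad 4 to align 8 for rss
rss at 8 (size 8, align 8) → ends 16
start_time at 16 (size 8, align 8) → ends 24
uid at 24 (size 22, align 2) → ends 46
pad 2 to align 4 for pid
pid at 48 (size 12, align 4) → ends 60
gid at 60 (size 4, align 4) → ends 64
cpu at 64 (size 1, align 1) → ends 65
prio at 65 (size 1, align 1) → ends 66
tail pad 6 to reach multiple of 8
total 72 bytes, alignment 8
— Msg2 —
gid at 0 (size 4, align 4) → ends 4
pid at 4 (size 12, align 4) → ends 16
rss at 16 (size 8, align 8) → ends 24
uid at 24 (size 22, align 2) → ends 46
pad 2 to align 8 for start_time
start_time at 48 (size 8, align 8) → ends 56
prio at 56 (size 1, align 1) → ends 57
cpu at 57 (size 1, align 1) → ends 58
pad 2 to align 4 for lock
lock at 60 (size 4, align 4) → ends 64
total 64 bytes, alignment 8
72 − 64 = 8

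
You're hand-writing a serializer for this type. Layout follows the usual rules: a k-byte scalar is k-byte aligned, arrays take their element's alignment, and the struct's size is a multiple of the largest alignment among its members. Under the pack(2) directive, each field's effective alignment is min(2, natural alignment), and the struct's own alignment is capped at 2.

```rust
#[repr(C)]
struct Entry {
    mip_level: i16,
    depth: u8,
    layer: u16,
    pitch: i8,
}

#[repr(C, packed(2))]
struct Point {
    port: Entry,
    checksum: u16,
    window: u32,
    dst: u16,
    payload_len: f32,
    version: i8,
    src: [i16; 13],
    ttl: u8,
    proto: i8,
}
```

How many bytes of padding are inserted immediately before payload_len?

0

Entry: mip_level at 0 (size 2, align 2) → ends 2; depth at 2 (size 1, align 1) → ends 3; pad 1 to align 2 for layer; layer at 4 (size 2, align 2) → ends 6; pitch at 6 (size 1, align 1) → ends 7; tail pad 1 to reach multiple of 2; total 8 bytes, alignment 2
port at 0 (size 8, align 2) → ends 8
checksum at 8 (size 2, align 2) → ends 10
window at 10 (size 4, align 2) → ends 14
dst at 14 (size 2, align 2) → ends 16
payload_len at 16 (size 4, align 2) → ends 20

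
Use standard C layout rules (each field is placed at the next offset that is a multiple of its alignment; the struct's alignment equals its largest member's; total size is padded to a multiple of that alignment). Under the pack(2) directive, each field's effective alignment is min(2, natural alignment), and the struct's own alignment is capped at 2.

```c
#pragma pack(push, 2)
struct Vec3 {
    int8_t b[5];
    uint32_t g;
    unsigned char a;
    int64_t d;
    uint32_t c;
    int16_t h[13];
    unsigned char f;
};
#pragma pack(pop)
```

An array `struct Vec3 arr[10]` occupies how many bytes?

520

0..5  b  (5B, 1-aligned)
5..6  -- padding (1B)
6..10  g  (4B, 2-aligned)
10..11  a  (1B, 1-aligned)
11..12  -- padding (1B)
12..20  d  (8B, 2-aligned)
20..24  c  (4B, 2-aligned)
24..50  h  (26B, 2-aligned)
50..51  f  (1B, 1-aligned)
51..52  -- tail padding (1B)
sizeof = 52, alignof = 2
array of 10: 10 × 52 = 520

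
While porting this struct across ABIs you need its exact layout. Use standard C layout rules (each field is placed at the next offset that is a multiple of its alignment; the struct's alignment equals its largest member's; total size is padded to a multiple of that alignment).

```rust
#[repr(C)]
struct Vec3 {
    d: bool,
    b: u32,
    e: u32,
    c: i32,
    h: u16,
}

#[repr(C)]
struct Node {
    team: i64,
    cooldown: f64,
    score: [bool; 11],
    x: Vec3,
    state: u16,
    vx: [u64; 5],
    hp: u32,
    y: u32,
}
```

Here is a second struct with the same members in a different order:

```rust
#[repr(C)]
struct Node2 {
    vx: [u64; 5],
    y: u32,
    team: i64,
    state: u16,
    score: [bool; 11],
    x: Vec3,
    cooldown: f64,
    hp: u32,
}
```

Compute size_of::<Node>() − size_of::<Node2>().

Vec3: d at 0 (size 1, align 1) → ends 1; pad 3 to align 4 for b; b at 4 (size 4, align 4) → ends 8; e at 8 (size 4, align 4) → ends 12; c at 12 (size 4, align 4) → ends 16; h at 16 (size 2, align 2) → ends 18; tail pad 2 to reach multiple of 4; total 20 bytes, alignment 4
team at 0 (size 8, align 8) → ends 8
cooldown at 8 (size 8, align 8) → ends 16
score at 16 (size 11, align 1) → ends 27
pad 1 to align 4 for x
x at 28 (size 20, align 4) → ends 48
state at 48 (size 2, align 2) → ends 50
pad 6 to align 8 for vx
vx at 56 (size 40, align 8) → ends 96
hp at 96 (size 4, align 4) → ends 100
y at 100 (size 4, align 4) → ends 104
total 104 bytes, alignment 8
— Node2 —
vx at 0 (size 40, align 8) → ends 40
y at 40 (size 4, align 4) → ends 44
pad 4 to align 8 for team
team at 48 (size 8, align 8) → ends 56
state at 56 (size 2, align 2) → ends 58
score at 58 (size 11, align 1) → ends 69
pad 3 to align 4 for x
x at 72 (size 20, align 4) → ends 92
pad 4 to align 8 for cooldown
cooldown at 96 (size 8, align 8) → ends 104
hp at 104 (size 4, align 4) → ends 108
tail pad 4 to reach multiple of 8
total 112 bytes, alignment 8
104 − 112 = -8

-8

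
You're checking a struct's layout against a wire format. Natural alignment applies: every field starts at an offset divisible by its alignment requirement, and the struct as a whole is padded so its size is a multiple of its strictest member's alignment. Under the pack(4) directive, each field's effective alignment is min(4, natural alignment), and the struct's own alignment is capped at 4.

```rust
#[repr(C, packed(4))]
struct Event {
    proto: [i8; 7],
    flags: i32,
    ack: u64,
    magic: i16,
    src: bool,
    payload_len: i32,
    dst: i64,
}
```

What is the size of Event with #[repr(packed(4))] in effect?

0..7  proto  (7B, 1-aligned)
7..8  -- padding (1B)
8..12  flags  (4B, 4-aligned)
12..20  ack  (8B, 4-aligned)
20..22  magic  (2B, 2-aligned)
22..23  src  (1B, 1-aligned)
23..24  -- padding (1B)
24..28  payload_len  (4B, 4-aligned)
28..36  dst  (8B, 4-aligned)
sizeof = 36, alignof = 4

36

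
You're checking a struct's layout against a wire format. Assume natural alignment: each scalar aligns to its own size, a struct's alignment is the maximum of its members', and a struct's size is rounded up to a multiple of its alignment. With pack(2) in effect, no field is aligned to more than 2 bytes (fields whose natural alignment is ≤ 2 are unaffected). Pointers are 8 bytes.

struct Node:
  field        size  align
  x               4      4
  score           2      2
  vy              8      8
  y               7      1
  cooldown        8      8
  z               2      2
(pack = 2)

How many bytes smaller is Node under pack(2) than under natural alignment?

natural layout:
  @0: x [4B, align 4] → 4
  @4: score [2B, align 2] → 6
  +2 pad (align 8)
  @8: vy [8B, align 8] → 16
  @16: y [7B, align 1] → 23
  +1 pad (align 8)
  @24: cooldown [8B, align 8] → 32
  @32: z [2B, align 2] → 34
  +6 tail pad (align 8)
  size 40, align 8
packed(2) layout:
  @0: x [4B, align 2] → 4
  @4: score [2B, align 2] → 6
  @6: vy [8B, align 2] → 14
  @14: y [7B, align 1] → 21
  +1 pad (align 2)
  @22: cooldown [8B, align 2] → 30
  @30: z [2B, align 2] → 32
  size 32, align 2
40 − 32 = 8

8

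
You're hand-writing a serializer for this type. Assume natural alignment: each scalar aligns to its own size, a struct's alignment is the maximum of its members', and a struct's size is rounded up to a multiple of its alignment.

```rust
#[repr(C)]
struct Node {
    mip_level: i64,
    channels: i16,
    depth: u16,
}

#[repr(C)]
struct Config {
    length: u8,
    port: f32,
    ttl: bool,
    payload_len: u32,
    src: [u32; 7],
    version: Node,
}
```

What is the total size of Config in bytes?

Node: @0: mip_level [8B, align 8] → 8; @8: channels [2B, align 2] → 10; @10: depth [2B, align 2] → 12; +4 tail pad (align 8); size 16, align 8
@0: length [1B, align 1] → 1
+3 pad (align 4)
@4: port [4B, align 4] → 8
@8: ttl [1B, align 1] → 9
+3 pad (align 4)
@12: payload_len [4B, align 4] → 16
@16: src [28B, align 4] → 44
+4 pad (align 8)
@48: version [16B, align 8] → 64
size 64, align 8

64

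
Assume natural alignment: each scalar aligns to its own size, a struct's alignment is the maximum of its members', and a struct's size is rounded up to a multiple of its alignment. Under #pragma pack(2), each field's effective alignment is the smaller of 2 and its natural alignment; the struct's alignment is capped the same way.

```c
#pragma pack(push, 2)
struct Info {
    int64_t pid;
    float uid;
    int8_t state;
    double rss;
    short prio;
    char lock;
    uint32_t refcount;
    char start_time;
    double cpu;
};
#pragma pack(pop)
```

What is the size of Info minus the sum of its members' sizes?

0..8  pid  (8B, 2-aligned)
8..12  uid  (4B, 2-aligned)
12..13  state  (1B, 1-aligned)
13..14  -- padding (1B)
14..22  rss  (8B, 2-aligned)
22..24  prio  (2B, 2-aligned)
24..25  lock  (1B, 1-aligned)
25..26  -- padding (1B)
26..30  refcount  (4B, 2-aligned)
30..31  start_time  (1B, 1-aligned)
31..32  -- padding (1B)
32..40  cpu  (8B, 2-aligned)
sizeof = 40, alignof = 2
data bytes 37, size 40 → padding 3

3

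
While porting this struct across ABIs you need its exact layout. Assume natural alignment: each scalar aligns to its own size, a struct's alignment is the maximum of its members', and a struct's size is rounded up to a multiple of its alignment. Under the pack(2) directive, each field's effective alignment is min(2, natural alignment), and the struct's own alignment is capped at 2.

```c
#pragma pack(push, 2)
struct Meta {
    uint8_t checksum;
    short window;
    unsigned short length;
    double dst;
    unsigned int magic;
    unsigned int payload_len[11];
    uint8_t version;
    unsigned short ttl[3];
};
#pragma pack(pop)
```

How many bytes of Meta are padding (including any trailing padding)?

0..1  checksum  (1B, 1-aligned)
1..2  -- padding (1B)
2..4  window  (2B, 2-aligned)
4..6  length  (2B, 2-aligned)
6..14  dst  (8B, 2-aligned)
14..18  magic  (4B, 2-aligned)
18..62  payload_len  (44B, 2-aligned)
62..63  version  (1B, 1-aligned)
63..64  -- padding (1B)
64..70  ttl  (6B, 2-aligned)
sizeof = 70, alignof = 2
data bytes 68, size 70 → padding 2

2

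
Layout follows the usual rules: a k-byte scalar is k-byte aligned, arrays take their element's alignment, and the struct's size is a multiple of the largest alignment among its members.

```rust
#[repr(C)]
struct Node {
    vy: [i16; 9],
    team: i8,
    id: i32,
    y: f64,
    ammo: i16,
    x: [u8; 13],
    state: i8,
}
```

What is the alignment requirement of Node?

8

member alignments: vy=2, team=1, id=4, y=8, ammo=2, x=1, state=1
max = 8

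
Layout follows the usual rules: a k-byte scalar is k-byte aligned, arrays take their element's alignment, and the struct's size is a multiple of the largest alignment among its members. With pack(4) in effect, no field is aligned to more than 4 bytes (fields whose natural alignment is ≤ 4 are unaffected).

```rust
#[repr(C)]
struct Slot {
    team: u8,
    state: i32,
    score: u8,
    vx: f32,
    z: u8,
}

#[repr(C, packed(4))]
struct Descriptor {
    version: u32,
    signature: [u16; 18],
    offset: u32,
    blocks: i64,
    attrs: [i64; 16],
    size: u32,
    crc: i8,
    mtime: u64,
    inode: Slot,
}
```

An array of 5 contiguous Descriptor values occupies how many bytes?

1080

Slot: 0..1  team  (1B, 1-aligned); 1..4  -- padding (3B); 4..8  state  (4B, 4-aligned); 8..9  score  (1B, 1-aligned); 9..12  -- padding (3B); 12..16  vx  (4B, 4-aligned); 16..17  z  (1B, 1-aligned); 17..20  -- tail padding (3B); sizeof = 20, alignof = 4
0..4  version  (4B, 4-aligned)
4..40  signature  (36B, 2-aligned)
40..44  offset  (4B, 4-aligned)
44..52  blocks  (8B, 4-aligned)
52..180  attrs  (128B, 4-aligned)
180..184  size  (4B, 4-aligned)
184..185  crc  (1B, 1-aligned)
185..188  -- padding (3B)
188..196  mtime  (8B, 4-aligned)
196..216  inode  (20B, 4-aligned)
sizeof = 216, alignof = 4
array of 5: 5 × 216 = 1080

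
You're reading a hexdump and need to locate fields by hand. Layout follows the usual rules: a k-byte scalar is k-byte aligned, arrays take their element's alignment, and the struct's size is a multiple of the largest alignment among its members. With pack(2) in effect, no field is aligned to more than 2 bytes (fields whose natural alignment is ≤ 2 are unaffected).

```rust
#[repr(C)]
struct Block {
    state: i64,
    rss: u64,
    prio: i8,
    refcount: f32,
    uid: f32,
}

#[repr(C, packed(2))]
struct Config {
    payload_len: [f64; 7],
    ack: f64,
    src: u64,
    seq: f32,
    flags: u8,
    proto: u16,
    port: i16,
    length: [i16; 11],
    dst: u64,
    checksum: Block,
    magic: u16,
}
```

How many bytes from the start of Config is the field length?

82

Block: @0: state [8B, align 8] → 8; @8: rss [8B, align 8] → 16; @16: prio [1B, align 1] → 17; +3 pad (align 4); @20: refcount [4B, align 4] → 24; @24: uid [4B, align 4] → 28; +4 tail pad (align 8); size 32, align 8
@0: payload_len [56B, align 2] → 56
@56: ack [8B, align 2] → 64
@64: src [8B, align 2] → 72
@72: seq [4B, align 2] → 76
@76: flags [1B, align 1] → 77
+1 pad (align 2)
@78: proto [2B, align 2] → 80
@80: port [2B, align 2] → 82
@82: length [22B, align 2] → 104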